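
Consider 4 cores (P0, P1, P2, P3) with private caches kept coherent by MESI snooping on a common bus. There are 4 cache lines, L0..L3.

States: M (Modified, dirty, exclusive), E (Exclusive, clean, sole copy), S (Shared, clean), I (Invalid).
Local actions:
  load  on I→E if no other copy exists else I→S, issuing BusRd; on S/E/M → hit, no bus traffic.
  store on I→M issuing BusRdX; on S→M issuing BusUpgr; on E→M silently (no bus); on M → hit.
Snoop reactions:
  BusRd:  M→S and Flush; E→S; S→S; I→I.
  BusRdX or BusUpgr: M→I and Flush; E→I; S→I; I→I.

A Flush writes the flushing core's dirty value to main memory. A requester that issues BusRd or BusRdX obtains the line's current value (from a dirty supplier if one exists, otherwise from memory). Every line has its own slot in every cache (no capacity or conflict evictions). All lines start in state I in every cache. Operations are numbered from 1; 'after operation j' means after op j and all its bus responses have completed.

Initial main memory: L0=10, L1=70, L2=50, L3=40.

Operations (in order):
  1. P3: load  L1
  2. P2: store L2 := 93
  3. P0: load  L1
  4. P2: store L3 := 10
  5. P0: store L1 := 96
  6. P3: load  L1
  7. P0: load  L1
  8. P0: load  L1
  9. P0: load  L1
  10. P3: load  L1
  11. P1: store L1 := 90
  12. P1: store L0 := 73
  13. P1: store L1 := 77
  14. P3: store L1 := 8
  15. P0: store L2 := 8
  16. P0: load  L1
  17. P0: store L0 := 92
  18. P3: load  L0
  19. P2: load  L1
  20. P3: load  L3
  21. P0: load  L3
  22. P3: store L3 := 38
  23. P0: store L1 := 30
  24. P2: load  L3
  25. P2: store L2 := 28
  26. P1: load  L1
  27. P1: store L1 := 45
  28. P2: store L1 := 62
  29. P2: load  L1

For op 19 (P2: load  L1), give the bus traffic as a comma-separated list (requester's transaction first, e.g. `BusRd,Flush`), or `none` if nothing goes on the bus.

[1] P3: load  L1 | P0:I, P1:I, P2:I, P3:E(70) | bus: BusRd
[2] P2: store L2 := 93 | P0:I, P1:I, P2:M(93), P3:I | bus: BusRdX
[3] P0: load  L1 | P0:S(70), P1:I, P2:I, P3:S(70) | bus: BusRd
[4] P2: store L3 := 10 | P0:I, P1:I, P2:M(10), P3:I | bus: BusRdX
[5] P0: store L1 := 96 | P0:M(96), P1:I, P2:I, P3:I | bus: BusUpgr
[6] P3: load  L1 | P0:S(96), P1:I, P2:I, P3:S(96) | bus: BusRd,Flush
[7] P0: load  L1 | P0:S(96), P1:I, P2:I, P3:S(96) | bus: none
[8] P0: load  L1 | P0:S(96), P1:I, P2:I, P3:S(96) | bus: none
[9] P0: load  L1 | P0:S(96), P1:I, P2:I, P3:S(96) | bus: none
[10] P3: load  L1 | P0:S(96), P1:I, P2:I, P3:S(96) | bus: none
[11] P1: store L1 := 90 | P0:I, P1:M(90), P2:I, P3:I | bus: BusRdX
[12] P1: store L0 := 73 | P0:I, P1:M(73), P2:I, P3:I | bus: BusRdX
[13] P1: store L1 := 77 | P0:I, P1:M(77), P2:I, P3:I | bus: none
[14] P3: store L1 := 8 | P0:I, P1:I, P2:I, P3:M(8) | bus: BusRdX,Flush
[15] P0: store L2 := 8 | P0:M(8), P1:I, P2:I, P3:I | bus: BusRdX,Flush
[16] P0: load  L1 | P0:S(8), P1:I, P2:I, P3:S(8) | bus: BusRd,Flush
[17] P0: store L0 := 92 | P0:M(92), P1:I, P2:I, P3:I | bus: BusRdX,Flush
[18] P3: load  L0 | P0:S(92), P1:I, P2:I, P3:S(92) | bus: BusRd,Flush
[19] P2: load  L1 | P0:S(8), P1:I, P2:S(8), P3:S(8) | bus: BusRd
[20] P3: load  L3 | P0:I, P1:I, P2:S(10), P3:S(10) | bus: BusRd,Flush
[21] P0: load  L3 | P0:S(10), P1:I, P2:S(10), P3:S(10) | bus: BusRd
[22] P3: store L3 := 38 | P0:I, P1:I, P2:I, P3:M(38) | bus: BusUpgr
[23] P0: store L1 := 30 | P0:M(30), P1:I, P2:I, P3:I | bus: BusUpgr
[24] P2: load  L3 | P0:I, P1:I, P2:S(38), P3:S(38) | bus: BusRd,Flush
[25] P2: store L2 := 28 | P0:I, P1:I, P2:M(28), P3:I | bus: BusRdX,Flush
[26] P1: load  L1 | P0:S(30), P1:S(30), P2:I, P3:I | bus: BusRd,Flush
[27] P1: store L1 := 45 | P0:I, P1:M(45), P2:I, P3:I | bus: BusUpgr
[28] P2: store L1 := 62 | P0:I, P1:I, P2:M(62), P3:I | bus: BusRdX,Flush
[29] P2: load  L1 | P0:I, P1:I, P2:M(62), P3:I | bus: none

bus = BusRd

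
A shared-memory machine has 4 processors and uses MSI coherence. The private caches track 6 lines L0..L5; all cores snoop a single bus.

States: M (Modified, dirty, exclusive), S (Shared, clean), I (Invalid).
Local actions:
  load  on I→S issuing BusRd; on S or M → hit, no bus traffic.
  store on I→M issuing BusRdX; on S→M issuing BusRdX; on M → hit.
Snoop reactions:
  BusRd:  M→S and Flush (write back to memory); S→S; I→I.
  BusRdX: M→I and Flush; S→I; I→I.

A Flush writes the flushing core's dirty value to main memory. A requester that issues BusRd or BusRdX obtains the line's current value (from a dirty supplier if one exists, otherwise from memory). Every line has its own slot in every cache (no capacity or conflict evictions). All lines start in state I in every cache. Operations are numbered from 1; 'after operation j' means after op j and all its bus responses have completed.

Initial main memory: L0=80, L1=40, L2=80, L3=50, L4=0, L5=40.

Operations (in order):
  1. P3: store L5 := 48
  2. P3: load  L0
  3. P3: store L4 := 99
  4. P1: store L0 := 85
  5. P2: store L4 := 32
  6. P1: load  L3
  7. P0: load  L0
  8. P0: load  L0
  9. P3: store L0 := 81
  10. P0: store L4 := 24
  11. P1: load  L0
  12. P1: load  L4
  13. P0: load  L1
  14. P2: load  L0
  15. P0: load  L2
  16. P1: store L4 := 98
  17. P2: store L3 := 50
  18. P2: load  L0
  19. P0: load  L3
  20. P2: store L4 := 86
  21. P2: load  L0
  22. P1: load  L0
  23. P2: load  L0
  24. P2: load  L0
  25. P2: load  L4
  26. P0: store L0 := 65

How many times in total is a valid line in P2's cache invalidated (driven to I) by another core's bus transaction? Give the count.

invalidations = 2

[1] P3: store L5 := 48 | P0:I, P1:I, P2:I, P3:M(48) | bus: BusRdX
[2] P3: load  L0 | P0:I, P1:I, P2:I, P3:S(80) | bus: BusRd
[3] P3: store L4 := 99 | P0:I, P1:I, P2:I, P3:M(99) | bus: BusRdX
[4] P1: store L0 := 85 | P0:I, P1:M(85), P2:I, P3:I | bus: BusRdX
[5] P2: store L4 := 32 | P0:I, P1:I, P2:M(32), P3:I | bus: BusRdX,Flush
[6] P1: load  L3 | P0:I, P1:S(50), P2:I, P3:I | bus: BusRd
[7] P0: load  L0 | P0:S(85), P1:S(85), P2:I, P3:I | bus: BusRd,Flush
[8] P0: load  L0 | P0:S(85), P1:S(85), P2:I, P3:I | bus: none
[9] P3: store L0 := 81 | P0:I, P1:I, P2:I, P3:M(81) | bus: BusRdX
[10] P0: store L4 := 24 | P0:M(24), P1:I, P2:I, P3:I | bus: BusRdX,Flush
[11] P1: load  L0 | P0:I, P1:S(81), P2:I, P3:S(81) | bus: BusRd,Flush
[12] P1: load  L4 | P0:S(24), P1:S(24), P2:I, P3:I | bus: BusRd,Flush
[13] P0: load  L1 | P0:S(40), P1:I, P2:I, P3:I | bus: BusRd
[14] P2: load  L0 | P0:I, P1:S(81), P2:S(81), P3:S(81) | bus: BusRd
[15] P0: load  L2 | P0:S(80), P1:I, P2:I, P3:I | bus: BusRd
[16] P1: store L4 := 98 | P0:I, P1:M(98), P2:I, P3:I | bus: BusRdX
[17] P2: store L3 := 50 | P0:I, P1:I, P2:M(50), P3:I | bus: BusRdX
[18] P2: load  L0 | P0:I, P1:S(81), P2:S(81), P3:S(81) | bus: none
[19] P0: load  L3 | P0:S(50), P1:I, P2:S(50), P3:I | bus: BusRd,Flush
[20] P2: store L4 := 86 | P0:I, P1:I, P2:M(86), P3:I | bus: BusRdX,Flush
[21] P2: load  L0 | P0:I, P1:S(81), P2:S(81), P3:S(81) | bus: none
[22] P1: load  L0 | P0:I, P1:S(81), P2:S(81), P3:S(81) | bus: none
[23] P2: load  L0 | P0:I, P1:S(81), P2:S(81), P3:S(81) | bus: none
[24] P2: load  L0 | P0:I, P1:S(81), P2:S(81), P3:S(81) | bus: none
[25] P2: load  L4 | P0:I, P1:I, P2:M(86), P3:I | bus: none
[26] P0: store L0 := 65 | P0:M(65), P1:I, P2:I, P3:I | bus: BusRdX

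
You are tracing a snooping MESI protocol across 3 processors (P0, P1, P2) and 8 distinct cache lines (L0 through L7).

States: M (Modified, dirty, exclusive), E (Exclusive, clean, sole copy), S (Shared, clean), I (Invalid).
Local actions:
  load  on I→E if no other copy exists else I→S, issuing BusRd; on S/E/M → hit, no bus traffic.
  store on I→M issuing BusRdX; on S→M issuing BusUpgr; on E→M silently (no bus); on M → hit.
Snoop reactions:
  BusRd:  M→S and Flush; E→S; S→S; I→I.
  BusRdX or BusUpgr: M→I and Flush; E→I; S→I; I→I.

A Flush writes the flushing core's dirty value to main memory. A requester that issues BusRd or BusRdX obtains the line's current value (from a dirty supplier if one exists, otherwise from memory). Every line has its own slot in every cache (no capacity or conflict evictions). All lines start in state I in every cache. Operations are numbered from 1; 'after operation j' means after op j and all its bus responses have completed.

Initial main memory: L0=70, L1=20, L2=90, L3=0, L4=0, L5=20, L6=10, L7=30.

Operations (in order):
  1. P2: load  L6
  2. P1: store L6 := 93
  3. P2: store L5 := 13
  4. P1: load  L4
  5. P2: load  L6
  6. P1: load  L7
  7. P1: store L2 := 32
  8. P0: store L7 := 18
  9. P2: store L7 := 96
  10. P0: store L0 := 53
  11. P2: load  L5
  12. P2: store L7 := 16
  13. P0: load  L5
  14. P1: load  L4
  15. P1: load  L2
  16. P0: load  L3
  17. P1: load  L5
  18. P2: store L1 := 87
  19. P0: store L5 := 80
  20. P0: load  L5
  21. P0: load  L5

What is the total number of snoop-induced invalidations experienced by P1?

1. P2: load  L6  bus=[BusRd]  L6: P0=I P1=I P2=E  mem[L6]=10
2. P1: store L6 := 93  bus=[BusRdX]  L6: P0=I P1=M P2=I  mem[L6]=10
3. P2: store L5 := 13  bus=[BusRdX]  L5: P0=I P1=I P2=M  mem[L5]=20
4. P1: load  L4  bus=[BusRd]  L4: P0=I P1=E P2=I  mem[L4]=0
5. P2: load  L6  bus=[BusRd,Flush]  L6: P0=I P1=S P2=S  mem[L6]=93
6. P1: load  L7  bus=[BusRd]  L7: P0=I P1=E P2=I  mem[L7]=30
7. P1: store L2 := 32  bus=[BusRdX]  L2: P0=I P1=M P2=I  mem[L2]=90
8. P0: store L7 := 18  bus=[BusRdX]  L7: P0=M P1=I P2=I  mem[L7]=30
9. P2: store L7 := 96  bus=[BusRdX,Flush]  L7: P0=I P1=I P2=M  mem[L7]=18
10. P0: store L0 := 53  bus=[BusRdX]  L0: P0=M P1=I P2=I  mem[L0]=70
11. P2: load  L5  bus=[-]  L5: P0=I P1=I P2=M  mem[L5]=20
12. P2: store L7 := 16  bus=[-]  L7: P0=I P1=I P2=M  mem[L7]=18
13. P0: load  L5  bus=[BusRd,Flush]  L5: P0=S P1=I P2=S  mem[L5]=13
14. P1: load  L4  bus=[-]  L4: P0=I P1=E P2=I  mem[L4]=0
15. P1: load  L2  bus=[-]  L2: P0=I P1=M P2=I  mem[L2]=90
16. P0: load  L3  bus=[BusRd]  L3: P0=E P1=I P2=I  mem[L3]=0
17. P1: load  L5  bus=[BusRd]  L5: P0=S P1=S P2=S  mem[L5]=13
18. P2: store L1 := 87  bus=[BusRdX]  L1: P0=I P1=I P2=M  mem[L1]=20
19. P0: store L5 := 80  bus=[BusUpgr]  L5: P0=M P1=I P2=I  mem[L5]=13
20. P0: load  L5  bus=[-]  L5: P0=M P1=I P2=I  mem[L5]=13
21. P0: load  L5  bus=[-]  L5: P0=M P1=I P2=I  mem[L5]=13

invalidations = 2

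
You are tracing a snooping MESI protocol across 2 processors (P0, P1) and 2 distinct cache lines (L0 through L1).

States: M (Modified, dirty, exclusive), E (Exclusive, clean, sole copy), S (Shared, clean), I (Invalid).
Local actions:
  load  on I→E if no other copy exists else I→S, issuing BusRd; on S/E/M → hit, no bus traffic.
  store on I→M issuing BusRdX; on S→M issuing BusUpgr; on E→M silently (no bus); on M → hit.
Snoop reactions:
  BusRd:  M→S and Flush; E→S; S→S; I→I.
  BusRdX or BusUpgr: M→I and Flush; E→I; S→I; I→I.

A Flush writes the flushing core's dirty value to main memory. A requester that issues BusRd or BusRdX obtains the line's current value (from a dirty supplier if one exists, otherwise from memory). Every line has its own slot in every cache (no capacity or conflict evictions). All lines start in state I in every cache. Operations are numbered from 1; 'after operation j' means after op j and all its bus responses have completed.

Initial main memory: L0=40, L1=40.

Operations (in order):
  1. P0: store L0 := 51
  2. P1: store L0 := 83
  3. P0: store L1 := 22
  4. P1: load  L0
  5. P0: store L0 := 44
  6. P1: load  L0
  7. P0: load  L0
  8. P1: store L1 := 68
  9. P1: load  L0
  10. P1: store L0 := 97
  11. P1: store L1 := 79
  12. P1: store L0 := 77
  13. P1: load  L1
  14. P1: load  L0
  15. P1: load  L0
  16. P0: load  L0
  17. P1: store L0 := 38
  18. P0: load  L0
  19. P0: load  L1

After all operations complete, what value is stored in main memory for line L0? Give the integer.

memory[L0] = 38

1. P0: store L0 := 51  bus=[BusRdX]  L0: P0=M P1=I  mem[L0]=40
2. P1: store L0 := 83  bus=[BusRdX,Flush]  L0: P0=I P1=M  mem[L0]=51
3. P0: store L1 := 22  bus=[BusRdX]  L1: P0=M P1=I  mem[L1]=40
4. P1: load  L0  bus=[-]  L0: P0=I P1=M  mem[L0]=51
5. P0: store L0 := 44  bus=[BusRdX,Flush]  L0: P0=M P1=I  mem[L0]=83
6. P1: load  L0  bus=[BusRd,Flush]  L0: P0=S P1=S  mem[L0]=44
7. P0: load  L0  bus=[-]  L0: P0=S P1=S  mem[L0]=44
8. P1: store L1 := 68  bus=[BusRdX,Flush]  L1: P0=I P1=M  mem[L1]=22
9. P1: load  L0  bus=[-]  L0: P0=S P1=S  mem[L0]=44
10. P1: store L0 := 97  bus=[BusUpgr]  L0: P0=I P1=M  mem[L0]=44
11. P1: store L1 := 79  bus=[-]  L1: P0=I P1=M  mem[L1]=22
12. P1: store L0 := 77  bus=[-]  L0: P0=I P1=M  mem[L0]=44
13. P1: load  L1  bus=[-]  L1: P0=I P1=M  mem[L1]=22
14. P1: load  L0  bus=[-]  L0: P0=I P1=M  mem[L0]=44
15. P1: load  L0  bus=[-]  L0: P0=I P1=M  mem[L0]=44
16. P0: load  L0  bus=[BusRd,Flush]  L0: P0=S P1=S  mem[L0]=77
17. P1: store L0 := 38  bus=[BusUpgr]  L0: P0=I P1=M  mem[L0]=77
18. P0: load  L0  bus=[BusRd,Flush]  L0: P0=S P1=S  mem[L0]=38
19. P0: load  L1  bus=[BusRd,Flush]  L1: P0=S P1=S  mem[L1]=79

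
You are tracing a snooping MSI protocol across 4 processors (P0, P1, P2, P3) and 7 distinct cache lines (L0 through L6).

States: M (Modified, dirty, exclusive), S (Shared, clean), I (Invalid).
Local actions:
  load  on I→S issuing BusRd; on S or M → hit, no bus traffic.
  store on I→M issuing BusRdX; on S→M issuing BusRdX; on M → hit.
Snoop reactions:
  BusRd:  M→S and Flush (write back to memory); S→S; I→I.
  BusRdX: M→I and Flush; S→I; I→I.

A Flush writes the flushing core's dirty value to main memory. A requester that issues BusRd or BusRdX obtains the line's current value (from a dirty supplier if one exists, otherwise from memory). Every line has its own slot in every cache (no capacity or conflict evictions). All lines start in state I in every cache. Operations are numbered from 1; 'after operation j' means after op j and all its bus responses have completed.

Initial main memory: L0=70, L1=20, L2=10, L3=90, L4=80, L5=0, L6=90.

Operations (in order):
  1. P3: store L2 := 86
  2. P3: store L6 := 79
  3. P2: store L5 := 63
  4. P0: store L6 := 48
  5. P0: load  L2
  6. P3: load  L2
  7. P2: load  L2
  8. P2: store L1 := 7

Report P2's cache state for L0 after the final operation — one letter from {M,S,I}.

[1] P3: store L2 := 86 | P0:I, P1:I, P2:I, P3:M(86) | bus: BusRdX
[2] P3: store L6 := 79 | P0:I, P1:I, P2:I, P3:M(79) | bus: BusRdX
[3] P2: store L5 := 63 | P0:I, P1:I, P2:M(63), P3:I | bus: BusRdX
[4] P0: store L6 := 48 | P0:M(48), P1:I, P2:I, P3:I | bus: BusRdX,Flush
[5] P0: load  L2 | P0:S(86), P1:I, P2:I, P3:S(86) | bus: BusRd,Flush
[6] P3: load  L2 | P0:S(86), P1:I, P2:I, P3:S(86) | bus: none
[7] P2: load  L2 | P0:S(86), P1:I, P2:S(86), P3:S(86) | bus: BusRd
[8] P2: store L1 := 7 | P0:I, P1:I, P2:M(7), P3:I | bus: BusRdX

state = I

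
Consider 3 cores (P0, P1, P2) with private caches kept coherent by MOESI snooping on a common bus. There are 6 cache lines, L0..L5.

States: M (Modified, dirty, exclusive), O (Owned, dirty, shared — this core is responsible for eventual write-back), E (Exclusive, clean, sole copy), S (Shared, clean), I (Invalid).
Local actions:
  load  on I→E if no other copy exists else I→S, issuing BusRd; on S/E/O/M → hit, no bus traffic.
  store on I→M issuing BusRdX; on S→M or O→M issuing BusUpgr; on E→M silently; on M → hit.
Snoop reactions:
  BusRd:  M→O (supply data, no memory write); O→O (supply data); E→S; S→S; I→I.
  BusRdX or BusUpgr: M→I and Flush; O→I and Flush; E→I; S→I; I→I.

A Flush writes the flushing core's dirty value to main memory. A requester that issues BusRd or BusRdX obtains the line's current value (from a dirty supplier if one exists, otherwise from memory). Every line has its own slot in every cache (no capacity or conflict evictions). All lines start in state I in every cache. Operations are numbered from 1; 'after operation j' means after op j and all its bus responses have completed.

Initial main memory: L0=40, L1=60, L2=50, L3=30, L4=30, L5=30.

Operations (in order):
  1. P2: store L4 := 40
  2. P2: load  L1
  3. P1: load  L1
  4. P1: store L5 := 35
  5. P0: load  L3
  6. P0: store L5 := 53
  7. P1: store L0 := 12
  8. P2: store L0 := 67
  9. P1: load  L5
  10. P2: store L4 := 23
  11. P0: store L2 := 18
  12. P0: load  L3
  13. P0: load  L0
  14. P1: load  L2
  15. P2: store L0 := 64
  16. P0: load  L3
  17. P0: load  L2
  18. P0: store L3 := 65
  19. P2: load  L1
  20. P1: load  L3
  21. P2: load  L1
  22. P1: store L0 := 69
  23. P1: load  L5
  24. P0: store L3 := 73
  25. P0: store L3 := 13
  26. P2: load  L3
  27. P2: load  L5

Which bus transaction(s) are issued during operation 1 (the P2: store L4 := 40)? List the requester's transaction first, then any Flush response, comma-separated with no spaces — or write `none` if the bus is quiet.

bus = BusRdX

[1] P2: store L4 := 40 | P0:I, P1:I, P2:M(40) | bus: BusRdX
[2] P2: load  L1 | P0:I, P1:I, P2:E(60) | bus: BusRd
[3] P1: load  L1 | P0:I, P1:S(60), P2:S(60) | bus: BusRd
[4] P1: store L5 := 35 | P0:I, P1:M(35), P2:I | bus: BusRdX
[5] P0: load  L3 | P0:E(30), P1:I, P2:I | bus: BusRd
[6] P0: store L5 := 53 | P0:M(53), P1:I, P2:I | bus: BusRdX,Flush
[7] P1: store L0 := 12 | P0:I, P1:M(12), P2:I | bus: BusRdX
[8] P2: store L0 := 67 | P0:I, P1:I, P2:M(67) | bus: BusRdX,Flush
[9] P1: load  L5 | P0:O(53), P1:S(53), P2:I | bus: BusRd
[10] P2: store L4 := 23 | P0:I, P1:I, P2:M(23) | bus: none
[11] P0: store L2 := 18 | P0:M(18), P1:I, P2:I | bus: BusRdX
[12] P0: load  L3 | P0:E(30), P1:I, P2:I | bus: none
[13] P0: load  L0 | P0:S(67), P1:I, P2:O(67) | bus: BusRd
[14] P1: load  L2 | P0:O(18), P1:S(18), P2:I | bus: BusRd
[15] P2: store L0 := 64 | P0:I, P1:I, P2:M(64) | bus: BusUpgr
[16] P0: load  L3 | P0:E(30), P1:I, P2:I | bus: none
[17] P0: load  L2 | P0:O(18), P1:S(18), P2:I | bus: none
[18] P0: store L3 := 65 | P0:M(65), P1:I, P2:I | bus: none
[19] P2: load  L1 | P0:I, P1:S(60), P2:S(60) | bus: none
[20] P1: load  L3 | P0:O(65), P1:S(65), P2:I | bus: BusRd
[21] P2: load  L1 | P0:I, P1:S(60), P2:S(60) | bus: none
[22] P1: store L0 := 69 | P0:I, P1:M(69), P2:I | bus: BusRdX,Flush
[23] P1: load  L5 | P0:O(53), P1:S(53), P2:I | bus: none
[24] P0: store L3 := 73 | P0:M(73), P1:I, P2:I | bus: BusUpgr
[25] P0: store L3 := 13 | P0:M(13), P1:I, P2:I | bus: none
[26] P2: load  L3 | P0:O(13), P1:I, P2:S(13) | bus: BusRd
[27] P2: load  L5 | P0:O(53), P1:S(53), P2:S(53) | bus: BusRd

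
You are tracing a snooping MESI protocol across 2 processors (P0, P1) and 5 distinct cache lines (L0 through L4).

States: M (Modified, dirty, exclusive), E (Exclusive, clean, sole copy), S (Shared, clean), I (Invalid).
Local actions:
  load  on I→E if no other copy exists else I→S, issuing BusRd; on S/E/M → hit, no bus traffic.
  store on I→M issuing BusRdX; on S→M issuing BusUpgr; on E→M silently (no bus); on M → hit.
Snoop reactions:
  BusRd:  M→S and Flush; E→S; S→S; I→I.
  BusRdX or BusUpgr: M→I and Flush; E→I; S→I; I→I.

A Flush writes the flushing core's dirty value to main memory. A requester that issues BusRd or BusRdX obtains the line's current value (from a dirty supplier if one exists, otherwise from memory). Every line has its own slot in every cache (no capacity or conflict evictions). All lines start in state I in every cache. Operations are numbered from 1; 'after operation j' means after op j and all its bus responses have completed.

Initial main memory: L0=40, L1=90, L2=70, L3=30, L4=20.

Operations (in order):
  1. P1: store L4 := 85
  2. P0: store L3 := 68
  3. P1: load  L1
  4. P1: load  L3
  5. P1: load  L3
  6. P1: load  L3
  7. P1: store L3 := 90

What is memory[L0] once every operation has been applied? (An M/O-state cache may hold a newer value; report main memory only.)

memory[L0] = 40

[1] P1: store L4 := 85 | P0:I, P1:M(85) | bus: BusRdX
[2] P0: store L3 := 68 | P0:M(68), P1:I | bus: BusRdX
[3] P1: load  L1 | P0:I, P1:E(90) | bus: BusRd
[4] P1: load  L3 | P0:S(68), P1:S(68) | bus: BusRd,Flush
[5] P1: load  L3 | P0:S(68), P1:S(68) | bus: none
[6] P1: load  L3 | P0:S(68), P1:S(68) | bus: none
[7] P1: store L3 := 90 | P0:I, P1:M(90) | bus: BusUpgr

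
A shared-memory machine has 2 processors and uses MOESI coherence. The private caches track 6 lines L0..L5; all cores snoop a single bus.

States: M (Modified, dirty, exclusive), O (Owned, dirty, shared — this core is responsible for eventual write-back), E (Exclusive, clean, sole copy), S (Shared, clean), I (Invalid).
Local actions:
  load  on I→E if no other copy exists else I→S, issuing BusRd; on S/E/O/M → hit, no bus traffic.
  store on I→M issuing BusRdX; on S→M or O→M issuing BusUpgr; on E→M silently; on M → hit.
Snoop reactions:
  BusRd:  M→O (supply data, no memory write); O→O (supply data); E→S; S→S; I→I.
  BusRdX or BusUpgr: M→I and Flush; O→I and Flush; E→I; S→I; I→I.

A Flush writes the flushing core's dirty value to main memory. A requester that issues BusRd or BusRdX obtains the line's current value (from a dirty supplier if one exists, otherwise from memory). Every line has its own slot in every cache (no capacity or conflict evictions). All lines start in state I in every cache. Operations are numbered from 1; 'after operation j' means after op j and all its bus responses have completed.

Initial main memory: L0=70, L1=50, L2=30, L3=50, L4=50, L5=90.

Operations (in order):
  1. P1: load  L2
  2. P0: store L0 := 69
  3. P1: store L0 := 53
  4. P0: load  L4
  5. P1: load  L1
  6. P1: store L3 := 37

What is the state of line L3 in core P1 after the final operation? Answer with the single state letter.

[1] P1: load  L2 | P0:I, P1:E(30) | bus: BusRd
[2] P0: store L0 := 69 | P0:M(69), P1:I | bus: BusRdX
[3] P1: store L0 := 53 | P0:I, P1:M(53) | bus: BusRdX,Flush
[4] P0: load  L4 | P0:E(50), P1:I | bus: BusRd
[5] P1: load  L1 | P0:I, P1:E(50) | bus: BusRd
[6] P1: store L3 := 37 | P0:I, P1:M(37) | bus: BusRdX

state = M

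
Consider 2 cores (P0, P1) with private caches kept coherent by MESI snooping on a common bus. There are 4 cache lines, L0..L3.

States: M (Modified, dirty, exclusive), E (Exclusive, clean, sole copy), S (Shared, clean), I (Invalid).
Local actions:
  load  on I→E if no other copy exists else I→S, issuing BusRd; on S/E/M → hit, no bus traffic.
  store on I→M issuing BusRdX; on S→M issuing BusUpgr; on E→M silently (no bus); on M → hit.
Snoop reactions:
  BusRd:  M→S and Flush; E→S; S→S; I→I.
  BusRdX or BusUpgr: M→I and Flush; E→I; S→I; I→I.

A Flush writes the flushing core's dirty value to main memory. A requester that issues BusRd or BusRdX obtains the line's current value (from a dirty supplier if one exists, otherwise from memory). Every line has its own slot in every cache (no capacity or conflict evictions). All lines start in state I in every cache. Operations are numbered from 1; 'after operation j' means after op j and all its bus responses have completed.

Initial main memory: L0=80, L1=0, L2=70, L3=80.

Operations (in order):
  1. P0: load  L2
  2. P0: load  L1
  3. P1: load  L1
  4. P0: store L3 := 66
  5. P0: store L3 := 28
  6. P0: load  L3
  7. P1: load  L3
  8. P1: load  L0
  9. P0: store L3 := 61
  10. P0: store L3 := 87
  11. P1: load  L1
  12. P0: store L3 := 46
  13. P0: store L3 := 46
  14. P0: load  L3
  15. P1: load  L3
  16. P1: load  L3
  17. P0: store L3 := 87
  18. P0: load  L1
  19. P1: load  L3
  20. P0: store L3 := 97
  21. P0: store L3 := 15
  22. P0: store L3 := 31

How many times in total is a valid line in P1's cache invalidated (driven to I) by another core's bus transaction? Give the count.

step 1: P0: load  L2  ⟶  EI  (L2)  txn=BusRd  M[L2]=70
step 2: P0: load  L1  ⟶  EI  (L1)  txn=BusRd  M[L1]=0
step 3: P1: load  L1  ⟶  SS  (L1)  txn=BusRd  M[L1]=0
step 4: P0: store L3 := 66  ⟶  MI  (L3)  txn=BusRdX  M[L3]=80
step 5: P0: store L3 := 28  ⟶  MI  (L3)  txn=∅  M[L3]=80
step 6: P0: load  L3  ⟶  MI  (L3)  txn=∅  M[L3]=80
step 7: P1: load  L3  ⟶  SS  (L3)  txn=BusRd+Flush  M[L3]=28
step 8: P1: load  L0  ⟶  IE  (L0)  txn=BusRd  M[L0]=80
step 9: P0: store L3 := 61  ⟶  MI  (L3)  txn=BusUpgr  M[L3]=28
step 10: P0: store L3 := 87  ⟶  MI  (L3)  txn=∅  M[L3]=28
step 11: P1: load  L1  ⟶  SS  (L1)  txn=∅  M[L1]=0
step 12: P0: store L3 := 46  ⟶  MI  (L3)  txn=∅  M[L3]=28
step 13: P0: store L3 := 46  ⟶  MI  (L3)  txn=∅  M[L3]=28
step 14: P0: load  L3  ⟶  MI  (L3)  txn=∅  M[L3]=28
step 15: P1: load  L3  ⟶  SS  (L3)  txn=BusRd+Flush  M[L3]=46
step 16: P1: load  L3  ⟶  SS  (L3)  txn=∅  M[L3]=46
step 17: P0: store L3 := 87  ⟶  MI  (L3)  txn=BusUpgr  M[L3]=46
step 18: P0: load  L1  ⟶  SS  (L1)  txn=∅  M[L1]=0
step 19: P1: load  L3  ⟶  SS  (L3)  txn=BusRd+Flush  M[L3]=87
step 20: P0: store L3 := 97  ⟶  MI  (L3)  txn=BusUpgr  M[L3]=87
step 21: P0: store L3 := 15  ⟶  MI  (L3)  txn=∅  M[L3]=87
step 22: P0: store L3 := 31  ⟶  MI  (L3)  txn=∅  M[L3]=87

invalidations = 3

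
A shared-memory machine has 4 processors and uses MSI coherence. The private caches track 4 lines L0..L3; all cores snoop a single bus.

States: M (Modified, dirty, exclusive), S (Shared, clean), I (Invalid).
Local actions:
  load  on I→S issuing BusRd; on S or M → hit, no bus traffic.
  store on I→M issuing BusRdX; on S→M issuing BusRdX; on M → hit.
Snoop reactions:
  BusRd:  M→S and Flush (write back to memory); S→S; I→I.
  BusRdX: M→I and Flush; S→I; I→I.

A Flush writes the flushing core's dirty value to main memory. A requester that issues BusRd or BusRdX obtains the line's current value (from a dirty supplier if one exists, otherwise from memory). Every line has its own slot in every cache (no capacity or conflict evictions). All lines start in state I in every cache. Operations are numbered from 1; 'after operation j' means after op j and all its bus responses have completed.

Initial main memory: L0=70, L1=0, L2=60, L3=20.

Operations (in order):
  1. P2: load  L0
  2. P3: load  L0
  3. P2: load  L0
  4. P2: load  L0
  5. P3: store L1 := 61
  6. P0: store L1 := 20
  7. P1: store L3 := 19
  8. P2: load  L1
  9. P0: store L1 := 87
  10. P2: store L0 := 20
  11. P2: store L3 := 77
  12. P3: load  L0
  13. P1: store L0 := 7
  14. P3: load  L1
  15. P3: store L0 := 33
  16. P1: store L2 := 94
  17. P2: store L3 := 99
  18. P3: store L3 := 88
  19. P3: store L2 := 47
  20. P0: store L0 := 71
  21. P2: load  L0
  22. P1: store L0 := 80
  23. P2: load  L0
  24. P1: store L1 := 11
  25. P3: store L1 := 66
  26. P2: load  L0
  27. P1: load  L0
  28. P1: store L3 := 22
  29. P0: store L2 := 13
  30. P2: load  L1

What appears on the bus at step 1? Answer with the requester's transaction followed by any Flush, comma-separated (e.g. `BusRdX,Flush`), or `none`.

1. P2: load  L0  bus=[BusRd]  L0: P0=I P1=I P2=S P3=I  mem[L0]=70
2. P3: load  L0  bus=[BusRd]  L0: P0=I P1=I P2=S P3=S  mem[L0]=70
3. P2: load  L0  bus=[-]  L0: P0=I P1=I P2=S P3=S  mem[L0]=70
4. P2: load  L0  bus=[-]  L0: P0=I P1=I P2=S P3=S  mem[L0]=70
5. P3: store L1 := 61  bus=[BusRdX]  L1: P0=I P1=I P2=I P3=M  mem[L1]=0
6. P0: store L1 := 20  bus=[BusRdX,Flush]  L1: P0=M P1=I P2=I P3=I  mem[L1]=61
7. P1: store L3 := 19  bus=[BusRdX]  L3: P0=I P1=M P2=I P3=I  mem[L3]=20
8. P2: load  L1  bus=[BusRd,Flush]  L1: P0=S P1=I P2=S P3=I  mem[L1]=20
9. P0: store L1 := 87  bus=[BusRdX]  L1: P0=M P1=I P2=I P3=I  mem[L1]=20
10. P2: store L0 := 20  bus=[BusRdX]  L0: P0=I P1=I P2=M P3=I  mem[L0]=70
11. P2: store L3 := 77  bus=[BusRdX,Flush]  L3: P0=I P1=I P2=M P3=I  mem[L3]=19
12. P3: load  L0  bus=[BusRd,Flush]  L0: P0=I P1=I P2=S P3=S  mem[L0]=20
13. P1: store L0 := 7  bus=[BusRdX]  L0: P0=I P1=M P2=I P3=I  mem[L0]=20
14. P3: load  L1  bus=[BusRd,Flush]  L1: P0=S P1=I P2=I P3=S  mem[L1]=87
15. P3: store L0 := 33  bus=[BusRdX,Flush]  L0: P0=I P1=I P2=I P3=M  mem[L0]=7
16. P1: store L2 := 94  bus=[BusRdX]  L2: P0=I P1=M P2=I P3=I  mem[L2]=60
17. P2: store L3 := 99  bus=[-]  L3: P0=I P1=I P2=M P3=I  mem[L3]=19
18. P3: store L3 := 88  bus=[BusRdX,Flush]  L3: P0=I P1=I P2=I P3=M  mem[L3]=99
19. P3: store L2 := 47  bus=[BusRdX,Flush]  L2: P0=I P1=I P2=I P3=M  mem[L2]=94
20. P0: store L0 := 71  bus=[BusRdX,Flush]  L0: P0=M P1=I P2=I P3=I  mem[L0]=33
21. P2: load  L0  bus=[BusRd,Flush]  L0: P0=S P1=I P2=S P3=I  mem[L0]=71
22. P1: store L0 := 80  bus=[BusRdX]  L0: P0=I P1=M P2=I P3=I  mem[L0]=71
23. P2: load  L0  bus=[BusRd,Flush]  L0: P0=I P1=S P2=S P3=I  mem[L0]=80
24. P1: store L1 := 11  bus=[BusRdX]  L1: P0=I P1=M P2=I P3=I  mem[L1]=87
25. P3: store L1 := 66  bus=[BusRdX,Flush]  L1: P0=I P1=I P2=I P3=M  mem[L1]=11
26. P2: load  L0  bus=[-]  L0: P0=I P1=S P2=S P3=I  mem[L0]=80
27. P1: load  L0  bus=[-]  L0: P0=I P1=S P2=S P3=I  mem[L0]=80
28. P1: store L3 := 22  bus=[BusRdX,Flush]  L3: P0=I P1=M P2=I P3=I  mem[L3]=88
29. P0: store L2 := 13  bus=[BusRdX,Flush]  L2: P0=M P1=I P2=I P3=I  mem[L2]=47
30. P2: load  L1  bus=[BusRd,Flush]  L1: P0=I P1=I P2=S P3=S  mem[L1]=66

bus = BusRd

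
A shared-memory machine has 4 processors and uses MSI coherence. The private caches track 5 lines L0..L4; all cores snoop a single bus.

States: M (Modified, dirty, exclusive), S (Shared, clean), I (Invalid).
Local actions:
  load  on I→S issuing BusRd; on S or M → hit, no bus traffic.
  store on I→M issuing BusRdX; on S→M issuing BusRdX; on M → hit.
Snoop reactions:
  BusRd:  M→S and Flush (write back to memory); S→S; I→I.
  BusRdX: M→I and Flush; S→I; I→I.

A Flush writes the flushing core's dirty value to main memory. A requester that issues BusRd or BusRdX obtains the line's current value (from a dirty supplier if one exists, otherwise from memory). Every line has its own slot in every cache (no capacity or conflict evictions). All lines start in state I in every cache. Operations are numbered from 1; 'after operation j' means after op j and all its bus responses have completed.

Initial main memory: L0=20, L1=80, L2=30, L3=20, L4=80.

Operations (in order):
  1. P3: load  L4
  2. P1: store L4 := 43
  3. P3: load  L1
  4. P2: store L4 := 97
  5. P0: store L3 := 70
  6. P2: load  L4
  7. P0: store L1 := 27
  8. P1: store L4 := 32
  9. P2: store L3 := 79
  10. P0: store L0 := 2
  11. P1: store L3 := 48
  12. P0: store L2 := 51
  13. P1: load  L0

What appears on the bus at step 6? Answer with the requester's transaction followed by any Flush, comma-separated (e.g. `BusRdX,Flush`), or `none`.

bus = none

[1] P3: load  L4 | P0:I, P1:I, P2:I, P3:S(80) | bus: BusRd
[2] P1: store L4 := 43 | P0:I, P1:M(43), P2:I, P3:I | bus: BusRdX
[3] P3: load  L1 | P0:I, P1:I, P2:I, P3:S(80) | bus: BusRd
[4] P2: store L4 := 97 | P0:I, P1:I, P2:M(97), P3:I | bus: BusRdX,Flush
[5] P0: store L3 := 70 | P0:M(70), P1:I, P2:I, P3:I | bus: BusRdX
[6] P2: load  L4 | P0:I, P1:I, P2:M(97), P3:I | bus: none
[7] P0: store L1 := 27 | P0:M(27), P1:I, P2:I, P3:I | bus: BusRdX
[8] P1: store L4 := 32 | P0:I, P1:M(32), P2:I, P3:I | bus: BusRdX,Flush
[9] P2: store L3 := 79 | P0:I, P1:I, P2:M(79), P3:I | bus: BusRdX,Flush
[10] P0: store L0 := 2 | P0:M(2), P1:I, P2:I, P3:I | bus: BusRdX
[11] P1: store L3 := 48 | P0:I, P1:M(48), P2:I, P3:I | bus: BusRdX,Flush
[12] P0: store L2 := 51 | P0:M(51), P1:I, P2:I, P3:I | bus: BusRdX
[13] P1: load  L0 | P0:S(2), P1:S(2), P2:I, P3:I | bus: BusRd,Flush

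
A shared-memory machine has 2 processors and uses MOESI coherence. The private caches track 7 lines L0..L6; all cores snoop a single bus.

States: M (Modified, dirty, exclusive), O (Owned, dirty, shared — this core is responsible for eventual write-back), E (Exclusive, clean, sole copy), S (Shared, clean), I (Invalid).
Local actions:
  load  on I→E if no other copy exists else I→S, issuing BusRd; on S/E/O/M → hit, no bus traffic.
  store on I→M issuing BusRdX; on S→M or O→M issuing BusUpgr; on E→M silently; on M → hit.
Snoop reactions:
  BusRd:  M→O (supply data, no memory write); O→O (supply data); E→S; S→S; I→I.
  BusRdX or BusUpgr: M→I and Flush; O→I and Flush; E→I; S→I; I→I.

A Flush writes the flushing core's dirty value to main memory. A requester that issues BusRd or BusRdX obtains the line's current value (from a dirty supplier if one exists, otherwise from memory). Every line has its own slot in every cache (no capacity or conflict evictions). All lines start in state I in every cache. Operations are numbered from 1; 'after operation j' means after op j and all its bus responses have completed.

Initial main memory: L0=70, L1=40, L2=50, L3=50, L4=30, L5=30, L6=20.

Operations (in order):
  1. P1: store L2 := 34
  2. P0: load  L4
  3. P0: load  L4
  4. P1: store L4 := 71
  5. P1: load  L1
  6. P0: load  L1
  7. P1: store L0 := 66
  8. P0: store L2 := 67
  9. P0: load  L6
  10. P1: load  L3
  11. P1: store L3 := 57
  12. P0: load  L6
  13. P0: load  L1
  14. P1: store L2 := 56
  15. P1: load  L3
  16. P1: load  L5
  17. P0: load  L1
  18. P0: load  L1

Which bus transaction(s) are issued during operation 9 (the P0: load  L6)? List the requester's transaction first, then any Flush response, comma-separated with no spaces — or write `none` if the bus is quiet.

step 1: P1: store L2 := 34  ⟶  IM  (L2)  txn=BusRdX  M[L2]=50
step 2: P0: load  L4  ⟶  EI  (L4)  txn=BusRd  M[L4]=30
step 3: P0: load  L4  ⟶  EI  (L4)  txn=∅  M[L4]=30
step 4: P1: store L4 := 71  ⟶  IM  (L4)  txn=BusRdX  M[L4]=30
step 5: P1: load  L1  ⟶  IE  (L1)  txn=BusRd  M[L1]=40
step 6: P0: load  L1  ⟶  SS  (L1)  txn=BusRd  M[L1]=40
step 7: P1: store L0 := 66  ⟶  IM  (L0)  txn=BusRdX  M[L0]=70
step 8: P0: store L2 := 67  ⟶  MI  (L2)  txn=BusRdX+Flush  M[L2]=34
step 9: P0: load  L6  ⟶  EI  (L6)  txn=BusRd  M[L6]=20
step 10: P1: load  L3  ⟶  IE  (L3)  txn=BusRd  M[L3]=50
step 11: P1: store L3 := 57  ⟶  IM  (L3)  txn=∅  M[L3]=50
step 12: P0: load  L6  ⟶  EI  (L6)  txn=∅  M[L6]=20
step 13: P0: load  L1  ⟶  SS  (L1)  txn=∅  M[L1]=40
step 14: P1: store L2 := 56  ⟶  IM  (L2)  txn=BusRdX+Flush  M[L2]=67
step 15: P1: load  L3  ⟶  IM  (L3)  txn=∅  M[L3]=50
step 16: P1: load  L5  ⟶  IE  (L5)  txn=BusRd  M[L5]=30
step 17: P0: load  L1  ⟶  SS  (L1)  txn=∅  M[L1]=40
step 18: P0: load  L1  ⟶  SS  (L1)  txn=∅  M[L1]=40

bus = BusRd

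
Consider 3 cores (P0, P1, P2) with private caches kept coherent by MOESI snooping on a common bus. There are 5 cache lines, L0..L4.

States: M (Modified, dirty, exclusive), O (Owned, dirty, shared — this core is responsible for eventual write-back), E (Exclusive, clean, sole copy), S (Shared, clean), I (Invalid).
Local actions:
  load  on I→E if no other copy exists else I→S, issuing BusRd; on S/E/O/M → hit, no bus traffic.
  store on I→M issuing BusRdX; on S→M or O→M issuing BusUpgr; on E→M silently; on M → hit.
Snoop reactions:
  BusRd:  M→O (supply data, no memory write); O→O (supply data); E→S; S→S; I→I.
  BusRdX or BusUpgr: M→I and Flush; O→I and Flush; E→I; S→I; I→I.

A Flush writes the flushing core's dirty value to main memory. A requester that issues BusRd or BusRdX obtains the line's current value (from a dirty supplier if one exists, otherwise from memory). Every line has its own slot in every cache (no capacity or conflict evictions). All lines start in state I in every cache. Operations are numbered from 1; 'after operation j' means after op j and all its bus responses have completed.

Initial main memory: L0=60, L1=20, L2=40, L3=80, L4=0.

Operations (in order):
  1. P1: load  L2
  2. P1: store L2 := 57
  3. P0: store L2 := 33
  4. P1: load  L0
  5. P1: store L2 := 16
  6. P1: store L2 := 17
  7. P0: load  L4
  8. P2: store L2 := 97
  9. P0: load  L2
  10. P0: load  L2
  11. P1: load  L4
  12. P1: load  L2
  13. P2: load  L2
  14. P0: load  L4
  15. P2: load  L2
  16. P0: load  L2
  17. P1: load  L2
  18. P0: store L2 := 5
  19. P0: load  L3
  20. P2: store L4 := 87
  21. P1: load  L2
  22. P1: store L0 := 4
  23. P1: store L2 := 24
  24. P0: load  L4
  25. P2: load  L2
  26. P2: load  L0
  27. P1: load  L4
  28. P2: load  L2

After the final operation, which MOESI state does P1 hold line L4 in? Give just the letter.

state = S

1. P1: load  L2  bus=[BusRd]  L2: P0=I P1=E P2=I  mem[L2]=40
2. P1: store L2 := 57  bus=[-]  L2: P0=I P1=M P2=I  mem[L2]=40
3. P0: store L2 := 33  bus=[BusRdX,Flush]  L2: P0=M P1=I P2=I  mem[L2]=57
4. P1: load  L0  bus=[BusRd]  L0: P0=I P1=E P2=I  mem[L0]=60
5. P1: store L2 := 16  bus=[BusRdX,Flush]  L2: P0=I P1=M P2=I  mem[L2]=33
6. P1: store L2 := 17  bus=[-]  L2: P0=I P1=M P2=I  mem[L2]=33
7. P0: load  L4  bus=[BusRd]  L4: P0=E P1=I P2=I  mem[L4]=0
8. P2: store L2 := 97  bus=[BusRdX,Flush]  L2: P0=I P1=I P2=M  mem[L2]=17
9. P0: load  L2  bus=[BusRd]  L2: P0=S P1=I P2=O  mem[L2]=17
10. P0: load  L2  bus=[-]  L2: P0=S P1=I P2=O  mem[L2]=17
11. P1: load  L4  bus=[BusRd]  L4: P0=S P1=S P2=I  mem[L4]=0
12. P1: load  L2  bus=[BusRd]  L2: P0=S P1=S P2=O  mem[L2]=17
13. P2: load  L2  bus=[-]  L2: P0=S P1=S P2=O  mem[L2]=17
14. P0: load  L4  bus=[-]  L4: P0=S P1=S P2=I  mem[L4]=0
15. P2: load  L2  bus=[-]  L2: P0=S P1=S P2=O  mem[L2]=17
16. P0: load  L2  bus=[-]  L2: P0=S P1=S P2=O  mem[L2]=17
17. P1: load  L2  bus=[-]  L2: P0=S P1=S P2=O  mem[L2]=17
18. P0: store L2 := 5  bus=[BusUpgr,Flush]  L2: P0=M P1=I P2=I  mem[L2]=97
19. P0: load  L3  bus=[BusRd]  L3: P0=E P1=I P2=I  mem[L3]=80
20. P2: store L4 := 87  bus=[BusRdX]  L4: P0=I P1=I P2=M  mem[L4]=0
21. P1: load  L2  bus=[BusRd]  L2: P0=O P1=S P2=I  mem[L2]=97
22. P1: store L0 := 4  bus=[-]  L0: P0=I P1=M P2=I  mem[L0]=60
23. P1: store L2 := 24  bus=[BusUpgr,Flush]  L2: P0=I P1=M P2=I  mem[L2]=5
24. P0: load  L4  bus=[BusRd]  L4: P0=S P1=I P2=O  mem[L4]=0
25. P2: load  L2  bus=[BusRd]  L2: P0=I P1=O P2=S  mem[L2]=5
26. P2: load  L0  bus=[BusRd]  L0: P0=I P1=O P2=S  mem[L0]=60
27. P1: load  L4  bus=[BusRd]  L4: P0=S P1=S P2=O  mem[L4]=0
28. P2: load  L2  bus=[-]  L2: P0=I P1=O P2=S  mem[L2]=5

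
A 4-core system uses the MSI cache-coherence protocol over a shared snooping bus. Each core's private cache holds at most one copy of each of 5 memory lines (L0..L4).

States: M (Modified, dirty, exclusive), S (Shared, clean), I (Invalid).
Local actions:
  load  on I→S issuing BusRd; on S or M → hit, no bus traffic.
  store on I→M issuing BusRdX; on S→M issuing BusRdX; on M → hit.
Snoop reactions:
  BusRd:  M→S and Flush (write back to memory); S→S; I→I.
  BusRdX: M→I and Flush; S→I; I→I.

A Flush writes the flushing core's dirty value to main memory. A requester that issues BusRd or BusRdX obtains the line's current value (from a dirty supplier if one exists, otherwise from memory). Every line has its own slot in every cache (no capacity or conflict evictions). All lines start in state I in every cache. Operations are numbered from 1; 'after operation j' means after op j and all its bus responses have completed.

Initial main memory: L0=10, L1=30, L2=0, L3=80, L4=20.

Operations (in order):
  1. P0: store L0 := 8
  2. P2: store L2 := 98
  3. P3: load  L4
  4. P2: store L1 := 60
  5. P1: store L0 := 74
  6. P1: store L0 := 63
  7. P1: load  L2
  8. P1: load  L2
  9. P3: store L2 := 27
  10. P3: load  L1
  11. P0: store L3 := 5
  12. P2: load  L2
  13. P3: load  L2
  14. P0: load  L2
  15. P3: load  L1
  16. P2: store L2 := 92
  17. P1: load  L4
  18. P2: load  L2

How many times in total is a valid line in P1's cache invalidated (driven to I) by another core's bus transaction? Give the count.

invalidations = 1

1. P0: store L0 := 8  bus=[BusRdX]  L0: P0=M P1=I P2=I P3=I  mem[L0]=10
2. P2: store L2 := 98  bus=[BusRdX]  L2: P0=I P1=I P2=M P3=I  mem[L2]=0
3. P3: load  L4  bus=[BusRd]  L4: P0=I P1=I P2=I P3=S  mem[L4]=20
4. P2: store L1 := 60  bus=[BusRdX]  L1: P0=I P1=I P2=M P3=I  mem[L1]=30
5. P1: store L0 := 74  bus=[BusRdX,Flush]  L0: P0=I P1=M P2=I P3=I  mem[L0]=8
6. P1: store L0 := 63  bus=[-]  L0: P0=I P1=M P2=I P3=I  mem[L0]=8
7. P1: load  L2  bus=[BusRd,Flush]  L2: P0=I P1=S P2=S P3=I  mem[L2]=98
8. P1: load  L2  bus=[-]  L2: P0=I P1=S P2=S P3=I  mem[L2]=98
9. P3: store L2 := 27  bus=[BusRdX]  L2: P0=I P1=I P2=I P3=M  mem[L2]=98
10. P3: load  L1  bus=[BusRd,Flush]  L1: P0=I P1=I P2=S P3=S  mem[L1]=60
11. P0: store L3 := 5  bus=[BusRdX]  L3: P0=M P1=I P2=I P3=I  mem[L3]=80
12. P2: load  L2  bus=[BusRd,Flush]  L2: P0=I P1=I P2=S P3=S  mem[L2]=27
13. P3: load  L2  bus=[-]  L2: P0=I P1=I P2=S P3=S  mem[L2]=27
14. P0: load  L2  bus=[BusRd]  L2: P0=S P1=I P2=S P3=S  mem[L2]=27
15. P3: load  L1  bus=[-]  L1: P0=I P1=I P2=S P3=S  mem[L1]=60
16. P2: store L2 := 92  bus=[BusRdX]  L2: P0=I P1=I P2=M P3=I  mem[L2]=27
17. P1: load  L4  bus=[BusRd]  L4: P0=I P1=S P2=I P3=S  mem[L4]=20
18. P2: load  L2  bus=[-]  L2: P0=I P1=I P2=M P3=I  mem[L2]=27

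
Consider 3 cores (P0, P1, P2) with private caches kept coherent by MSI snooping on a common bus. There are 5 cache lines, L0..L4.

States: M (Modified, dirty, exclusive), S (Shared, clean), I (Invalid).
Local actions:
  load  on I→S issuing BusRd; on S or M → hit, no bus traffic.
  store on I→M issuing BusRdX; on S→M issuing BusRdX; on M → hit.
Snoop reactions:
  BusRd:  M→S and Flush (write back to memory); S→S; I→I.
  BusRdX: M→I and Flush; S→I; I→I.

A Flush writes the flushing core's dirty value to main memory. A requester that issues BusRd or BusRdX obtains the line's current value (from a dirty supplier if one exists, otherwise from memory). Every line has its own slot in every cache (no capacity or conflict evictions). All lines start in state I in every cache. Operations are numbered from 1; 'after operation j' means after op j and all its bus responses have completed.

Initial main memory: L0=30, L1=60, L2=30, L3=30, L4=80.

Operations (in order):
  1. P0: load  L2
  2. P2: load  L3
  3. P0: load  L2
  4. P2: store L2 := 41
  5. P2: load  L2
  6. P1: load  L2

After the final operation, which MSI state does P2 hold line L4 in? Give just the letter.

step 1: P0: load  L2  ⟶  SII  (L2)  txn=BusRd  M[L2]=30
step 2: P2: load  L3  ⟶  IIS  (L3)  txn=BusRd  M[L3]=30
step 3: P0: load  L2  ⟶  SII  (L2)  txn=∅  M[L2]=30
step 4: P2: store L2 := 41  ⟶  IIM  (L2)  txn=BusRdX  M[L2]=30
step 5: P2: load  L2  ⟶  IIM  (L2)  txn=∅  M[L2]=30
step 6: P1: load  L2  ⟶  ISS  (L2)  txn=BusRd+Flush  M[L2]=41

state = I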